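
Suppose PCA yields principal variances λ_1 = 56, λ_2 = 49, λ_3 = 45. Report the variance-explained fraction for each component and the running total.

Step 1 — total variance = trace(Sigma) = Σ λ_i = 56 + 49 + 45 = 150.

Step 2 — fraction explained by component i = λ_i / Σ λ:
  PC1: 56/150 = 0.3733
  PC2: 49/150 = 0.3267
  PC3: 45/150 = 0.3

Step 3 — cumulative fraction after k components = (λ_1 + ... + λ_k) / Σ λ:
  k = 1: 56/150 = 0.3733
  k = 2: (56 + 49)/150 = 105/150 = 0.7
  k = 3: (56 + 49 + 45)/150 = 150/150 = 1

Summary (fraction, with percent):

explained: PC1 0.3733 (37.33%), PC2 0.3267 (32.67%), PC3 0.3 (30%);  cumulative: 0.3733, 0.7, 1


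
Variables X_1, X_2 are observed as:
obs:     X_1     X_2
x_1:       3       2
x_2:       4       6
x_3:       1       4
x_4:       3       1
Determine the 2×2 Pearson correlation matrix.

Step 1 — column means:
  mean(X_1) = (3 + 4 + 1 + 3) / 4 = 11/4 = 2.75
  mean(X_2) = (2 + 6 + 4 + 1) / 4 = 13/4 = 3.25

Step 2 — sample variances and covariances s[i,j] = (1/(n-1)) · Σ_k (x_{k,i} - mean_i) · (x_{k,j} - mean_j), with n-1 = 3:
  s[X_1,X_1] = ((0.25)·(0.25) + (1.25)·(1.25) + (-1.75)·(-1.75) + (0.25)·(0.25)) / 3 = 4.75/3 = 1.5833
  s[X_1,X_2] = ((0.25)·(-1.25) + (1.25)·(2.75) + (-1.75)·(0.75) + (0.25)·(-2.25)) / 3 = 1.25/3 = 0.4167
  s[X_2,X_2] = ((-1.25)·(-1.25) + (2.75)·(2.75) + (0.75)·(0.75) + (-2.25)·(-2.25)) / 3 = 14.75/3 = 4.9167
  Sample standard deviations s_i = √(s[i,i]):
  s(X_1) = √(1.5833) = 1.2583
  s(X_2) = √(4.9167) = 2.2174

Step 3 — r_{ij} = s_{ij} / (s_i · s_j):
  r[X_1,X_1] = 1 (diagonal).
  r[X_1,X_2] = 0.4167 / (1.2583 · 2.2174) = 0.4167 / 2.7901 = 0.1493
  r[X_2,X_2] = 1 (diagonal).

R is symmetric with unit diagonal. Assembling:

R = [[1, 0.1493],
 [0.1493, 1]]


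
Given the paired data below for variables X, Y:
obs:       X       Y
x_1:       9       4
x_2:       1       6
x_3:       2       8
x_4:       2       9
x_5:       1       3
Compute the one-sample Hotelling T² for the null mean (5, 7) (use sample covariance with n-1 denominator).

Step 1 — sample mean vector:
  mean(X) = (9 + 1 + 2 + 2 + 1) / 5 = 15/5 = 3
  mean(Y) = (4 + 6 + 8 + 9 + 3) / 5 = 30/5 = 6
  x̄ = (3, 6),  deviation x̄ - mu_0 = (3, 6) - (5, 7) = (-2, -1).

Step 2 — sample covariance matrix, S[i,j] = (1/(n-1)) · Σ_k (x_{k,i} - mean_i) · (x_{k,j} - mean_j), divisor n-1 = 4:
  S[X,X] = ((6)·(6) + (-2)·(-2) + (-1)·(-1) + (-1)·(-1) + (-2)·(-2)) / 4 = 46/4 = 11.5
  S[X,Y] = ((6)·(-2) + (-2)·(0) + (-1)·(2) + (-1)·(3) + (-2)·(-3)) / 4 = -11/4 = -2.75
  S[Y,Y] = ((-2)·(-2) + (0)·(0) + (2)·(2) + (3)·(3) + (-3)·(-3)) / 4 = 26/4 = 6.5
  S = [[11.5, -2.75],
 [-2.75, 6.5]].

Step 3 — invert S. det(S) = 11.5·6.5 - (-2.75)² = 67.1875.
  S^{-1} = (1/det) · [[d, -b], [-b, a]] = [[0.0967, 0.0409],
 [0.0409, 0.1712]].

Step 4 — quadratic form (x̄ - mu_0)^T · S^{-1} · (x̄ - mu_0):
  S^{-1} · (x̄ - mu_0) = (-0.2344, -0.253),
  (x̄ - mu_0)^T · [...] = (-2)·(-0.2344) + (-1)·(-0.253) = 0.7219.

Step 5 — scale by n: T² = 5 · 0.7219 = 3.6093.

T² ≈ 3.6093


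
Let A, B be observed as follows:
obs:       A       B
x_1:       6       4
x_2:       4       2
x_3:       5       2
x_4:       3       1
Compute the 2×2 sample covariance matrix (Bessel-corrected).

Step 1 — column means:
  mean(A) = (6 + 4 + 5 + 3) / 4 = 18/4 = 4.5
  mean(B) = (4 + 2 + 2 + 1) / 4 = 9/4 = 2.25

Step 2 — sample covariance S[i,j] = (1/(n-1)) · Σ_k (x_{k,i} - mean_i) · (x_{k,j} - mean_j), with n-1 = 3.
  S[A,A] = ((1.5)·(1.5) + (-0.5)·(-0.5) + (0.5)·(0.5) + (-1.5)·(-1.5)) / 3 = 5/3 = 1.6667
  S[A,B] = ((1.5)·(1.75) + (-0.5)·(-0.25) + (0.5)·(-0.25) + (-1.5)·(-1.25)) / 3 = 4.5/3 = 1.5
  S[B,B] = ((1.75)·(1.75) + (-0.25)·(-0.25) + (-0.25)·(-0.25) + (-1.25)·(-1.25)) / 3 = 4.75/3 = 1.5833

S is symmetric (S[j,i] = S[i,j]). Assembling:

S = [[1.6667, 1.5],
 [1.5, 1.5833]]


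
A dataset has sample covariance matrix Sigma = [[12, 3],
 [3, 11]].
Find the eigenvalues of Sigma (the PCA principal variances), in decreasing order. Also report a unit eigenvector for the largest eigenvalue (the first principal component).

Step 1 — characteristic polynomial of 2×2 Sigma:
  det(Sigma - λI) = λ² - trace · λ + det = 0.
  trace = 12 + 11 = 23, det = 12·11 - (3)² = 123.
Step 2 — discriminant:
  Δ = trace² - 4·det = 529 - 492 = 37.
Step 3 — eigenvalues:
  λ = (trace ± √Δ)/2 = (23 ± 6.0828)/2,
  λ_1 = 14.5414,  λ_2 = 8.4586.

Step 4 — unit eigenvector for λ_1: solve (Sigma - λ_1 I)v = 0. First row:
  (12 - 14.5414)·v_x + (3)·v_y = 0, i.e. (-2.5414)·v_x + (3)·v_y = 0,
  so v ∝ (b, λ_1 - a) = (3, 2.5414) = u.
  ||u|| = √((3)² + (2.5414)²) = √(15.4586) ≈ 3.9317,
  v_1 = u/||u|| ≈ (0.763, 0.6464) (||v_1|| = 1).

λ_1 = 14.5414,  λ_2 = 8.4586;  v_1 ≈ (0.763, 0.6464)


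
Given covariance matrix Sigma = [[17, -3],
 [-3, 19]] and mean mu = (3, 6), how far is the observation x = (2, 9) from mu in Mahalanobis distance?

Step 1 — centre the observation: (x - mu) = (-1, 3).

Step 2 — invert Sigma. det(Sigma) = 17·19 - (-3)² = 314.
  Sigma^{-1} = (1/det) · [[d, -b], [-b, a]] = [[0.0605, 0.0096],
 [0.0096, 0.0541]].

Step 3 — form the quadratic (x - mu)^T · Sigma^{-1} · (x - mu):
  Sigma^{-1} · (x - mu) = (-0.0318, 0.1529).
  (x - mu)^T · [Sigma^{-1} · (x - mu)] = (-1)·(-0.0318) + (3)·(0.1529) = 0.4904.

Step 4 — take square root: d = √(0.4904) ≈ 0.7003.

d(x, mu) = √(0.4904) ≈ 0.7003


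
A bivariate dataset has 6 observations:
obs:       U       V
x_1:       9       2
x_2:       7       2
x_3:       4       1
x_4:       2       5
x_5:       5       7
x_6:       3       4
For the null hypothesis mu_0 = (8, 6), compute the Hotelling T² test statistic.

Step 1 — sample mean vector:
  mean(U) = (9 + 7 + 4 + 2 + 5 + 3) / 6 = 30/6 = 5
  mean(V) = (2 + 2 + 1 + 5 + 7 + 4) / 6 = 21/6 = 3.5
  x̄ = (5, 3.5),  deviation x̄ - mu_0 = (5, 3.5) - (8, 6) = (-3, -2.5).

Step 2 — sample covariance matrix, S[i,j] = (1/(n-1)) · Σ_k (x_{k,i} - mean_i) · (x_{k,j} - mean_j), divisor n-1 = 5:
  S[U,U] = ((4)·(4) + (2)·(2) + (-1)·(-1) + (-3)·(-3) + (0)·(0) + (-2)·(-2)) / 5 = 34/5 = 6.8
  S[U,V] = ((4)·(-1.5) + (2)·(-1.5) + (-1)·(-2.5) + (-3)·(1.5) + (0)·(3.5) + (-2)·(0.5)) / 5 = -12/5 = -2.4
  S[V,V] = ((-1.5)·(-1.5) + (-1.5)·(-1.5) + (-2.5)·(-2.5) + (1.5)·(1.5) + (3.5)·(3.5) + (0.5)·(0.5)) / 5 = 25.5/5 = 5.1
  S = [[6.8, -2.4],
 [-2.4, 5.1]].

Step 3 — invert S. det(S) = 6.8·5.1 - (-2.4)² = 28.92.
  S^{-1} = (1/det) · [[d, -b], [-b, a]] = [[0.1763, 0.083],
 [0.083, 0.2351]].

Step 4 — quadratic form (x̄ - mu_0)^T · S^{-1} · (x̄ - mu_0):
  S^{-1} · (x̄ - mu_0) = (-0.7365, -0.8368),
  (x̄ - mu_0)^T · [...] = (-3)·(-0.7365) + (-2.5)·(-0.8368) = 4.3015.

Step 5 — scale by n: T² = 6 · 4.3015 = 25.8091.

T² ≈ 25.8091


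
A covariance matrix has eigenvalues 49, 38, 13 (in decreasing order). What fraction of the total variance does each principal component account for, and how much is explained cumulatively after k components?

Step 1 — total variance = trace(Sigma) = Σ λ_i = 49 + 38 + 13 = 100.

Step 2 — fraction explained by component i = λ_i / Σ λ:
  PC1: 49/100 = 0.49
  PC2: 38/100 = 0.38
  PC3: 13/100 = 0.13

Step 3 — cumulative fraction after k components = (λ_1 + ... + λ_k) / Σ λ:
  k = 1: 49/100 = 0.49
  k = 2: (49 + 38)/100 = 87/100 = 0.87
  k = 3: (49 + 38 + 13)/100 = 100/100 = 1

Summary (fraction, with percent):

explained: PC1 0.49 (49%), PC2 0.38 (38%), PC3 0.13 (13%);  cumulative: 0.49, 0.87, 1


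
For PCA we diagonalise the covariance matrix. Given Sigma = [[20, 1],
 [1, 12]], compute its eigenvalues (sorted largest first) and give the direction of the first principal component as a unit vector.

Step 1 — characteristic polynomial of 2×2 Sigma:
  det(Sigma - λI) = λ² - trace · λ + det = 0.
  trace = 20 + 12 = 32, det = 20·12 - (1)² = 239.
Step 2 — discriminant:
  Δ = trace² - 4·det = 1024 - 956 = 68.
Step 3 — eigenvalues:
  λ = (trace ± √Δ)/2 = (32 ± 8.2462)/2,
  λ_1 = 20.1231,  λ_2 = 11.8769.

Step 4 — unit eigenvector for λ_1: solve (Sigma - λ_1 I)v = 0. First row:
  (20 - 20.1231)·v_x + (1)·v_y = 0, i.e. (-0.1231)·v_x + (1)·v_y = 0,
  so v ∝ (b, λ_1 - a) = (1, 0.1231) = u.
  ||u|| = √((1)² + (0.1231)²) = √(1.0152) ≈ 1.0075,
  v_1 = u/||u|| ≈ (0.9925, 0.1222) (||v_1|| = 1).

λ_1 = 20.1231,  λ_2 = 11.8769;  v_1 ≈ (0.9925, 0.1222)


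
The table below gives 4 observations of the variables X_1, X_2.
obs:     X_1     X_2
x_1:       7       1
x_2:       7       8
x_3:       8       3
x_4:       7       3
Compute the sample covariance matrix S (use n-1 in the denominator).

Step 1 — column means:
  mean(X_1) = (7 + 7 + 8 + 7) / 4 = 29/4 = 7.25
  mean(X_2) = (1 + 8 + 3 + 3) / 4 = 15/4 = 3.75

Step 2 — sample covariance S[i,j] = (1/(n-1)) · Σ_k (x_{k,i} - mean_i) · (x_{k,j} - mean_j), with n-1 = 3.
  S[X_1,X_1] = ((-0.25)·(-0.25) + (-0.25)·(-0.25) + (0.75)·(0.75) + (-0.25)·(-0.25)) / 3 = 0.75/3 = 0.25
  S[X_1,X_2] = ((-0.25)·(-2.75) + (-0.25)·(4.25) + (0.75)·(-0.75) + (-0.25)·(-0.75)) / 3 = -0.75/3 = -0.25
  S[X_2,X_2] = ((-2.75)·(-2.75) + (4.25)·(4.25) + (-0.75)·(-0.75) + (-0.75)·(-0.75)) / 3 = 26.75/3 = 8.9167

S is symmetric (S[j,i] = S[i,j]). Assembling:

S = [[0.25, -0.25],
 [-0.25, 8.9167]]


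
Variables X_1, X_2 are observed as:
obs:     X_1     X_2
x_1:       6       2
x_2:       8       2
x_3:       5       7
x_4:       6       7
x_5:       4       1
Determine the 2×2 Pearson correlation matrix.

Step 1 — column means:
  mean(X_1) = (6 + 8 + 5 + 6 + 4) / 5 = 29/5 = 5.8
  mean(X_2) = (2 + 2 + 7 + 7 + 1) / 5 = 19/5 = 3.8

Step 2 — sample variances and covariances s[i,j] = (1/(n-1)) · Σ_k (x_{k,i} - mean_i) · (x_{k,j} - mean_j), with n-1 = 4:
  s[X_1,X_1] = ((0.2)·(0.2) + (2.2)·(2.2) + (-0.8)·(-0.8) + (0.2)·(0.2) + (-1.8)·(-1.8)) / 4 = 8.8/4 = 2.2
  s[X_1,X_2] = ((0.2)·(-1.8) + (2.2)·(-1.8) + (-0.8)·(3.2) + (0.2)·(3.2) + (-1.8)·(-2.8)) / 4 = -1.2/4 = -0.3
  s[X_2,X_2] = ((-1.8)·(-1.8) + (-1.8)·(-1.8) + (3.2)·(3.2) + (3.2)·(3.2) + (-2.8)·(-2.8)) / 4 = 34.8/4 = 8.7
  Sample standard deviations s_i = √(s[i,i]):
  s(X_1) = √(2.2) = 1.4832
  s(X_2) = √(8.7) = 2.9496

Step 3 — r_{ij} = s_{ij} / (s_i · s_j):
  r[X_1,X_1] = 1 (diagonal).
  r[X_1,X_2] = -0.3 / (1.4832 · 2.9496) = -0.3 / 4.3749 = -0.0686
  r[X_2,X_2] = 1 (diagonal).

R is symmetric with unit diagonal. Assembling:

R = [[1, -0.0686],
 [-0.0686, 1]]


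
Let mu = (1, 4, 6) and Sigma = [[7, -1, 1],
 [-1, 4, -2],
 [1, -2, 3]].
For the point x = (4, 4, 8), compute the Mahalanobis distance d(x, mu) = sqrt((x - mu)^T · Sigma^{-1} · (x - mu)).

Step 1 — centre the observation: (x - mu) = (3, 0, 2).

Step 2 — invert Sigma (cofactor / det for 3×3, or solve directly):
  Sigma^{-1} = [[0.1509, 0.0189, -0.0377],
 [0.0189, 0.3774, 0.2453],
 [-0.0377, 0.2453, 0.5094]].

Step 3 — form the quadratic (x - mu)^T · Sigma^{-1} · (x - mu):
  Sigma^{-1} · (x - mu) = (0.3774, 0.5472, 0.9057).
  (x - mu)^T · [Sigma^{-1} · (x - mu)] = (3)·(0.3774) + (0)·(0.5472) + (2)·(0.9057) = 2.9434.

Step 4 — take square root: d = √(2.9434) ≈ 1.7156.

d(x, mu) = √(2.9434) ≈ 1.7156


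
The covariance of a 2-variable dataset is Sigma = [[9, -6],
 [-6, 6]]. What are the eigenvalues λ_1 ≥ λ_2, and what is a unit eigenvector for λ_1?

Step 1 — characteristic polynomial of 2×2 Sigma:
  det(Sigma - λI) = λ² - trace · λ + det = 0.
  trace = 9 + 6 = 15, det = 9·6 - (-6)² = 18.
Step 2 — discriminant:
  Δ = trace² - 4·det = 225 - 72 = 153.
Step 3 — eigenvalues:
  λ = (trace ± √Δ)/2 = (15 ± 12.3693)/2,
  λ_1 = 13.6847,  λ_2 = 1.3153.

Step 4 — unit eigenvector for λ_1: solve (Sigma - λ_1 I)v = 0. First row:
  (9 - 13.6847)·v_x + (-6)·v_y = 0, i.e. (-4.6847)·v_x + (-6)·v_y = 0,
  so v ∝ (b, λ_1 - a) = (-6, 4.6847); multiply by -1 so the first entry is positive: u = (6, -4.6847).
  ||u|| = √((6)² + (-4.6847)²) = √(57.946) ≈ 7.6122,
  v_1 = u/||u|| ≈ (0.7882, -0.6154) (||v_1|| = 1).

λ_1 = 13.6847,  λ_2 = 1.3153;  v_1 ≈ (0.7882, -0.6154)


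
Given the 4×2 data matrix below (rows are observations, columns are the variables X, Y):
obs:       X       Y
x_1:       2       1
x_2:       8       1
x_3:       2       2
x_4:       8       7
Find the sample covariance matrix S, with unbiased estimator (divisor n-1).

Step 1 — column means:
  mean(X) = (2 + 8 + 2 + 8) / 4 = 20/4 = 5
  mean(Y) = (1 + 1 + 2 + 7) / 4 = 11/4 = 2.75

Step 2 — sample covariance S[i,j] = (1/(n-1)) · Σ_k (x_{k,i} - mean_i) · (x_{k,j} - mean_j), with n-1 = 3.
  S[X,X] = ((-3)·(-3) + (3)·(3) + (-3)·(-3) + (3)·(3)) / 3 = 36/3 = 12
  S[X,Y] = ((-3)·(-1.75) + (3)·(-1.75) + (-3)·(-0.75) + (3)·(4.25)) / 3 = 15/3 = 5
  S[Y,Y] = ((-1.75)·(-1.75) + (-1.75)·(-1.75) + (-0.75)·(-0.75) + (4.25)·(4.25)) / 3 = 24.75/3 = 8.25

S is symmetric (S[j,i] = S[i,j]). Assembling:

S = [[12, 5],
 [5, 8.25]]


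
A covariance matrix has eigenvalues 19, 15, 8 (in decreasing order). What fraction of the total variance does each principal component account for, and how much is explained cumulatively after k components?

Step 1 — total variance = trace(Sigma) = Σ λ_i = 19 + 15 + 8 = 42.

Step 2 — fraction explained by component i = λ_i / Σ λ:
  PC1: 19/42 = 0.4524
  PC2: 15/42 = 0.3571
  PC3: 8/42 = 0.1905

Step 3 — cumulative fraction after k components = (λ_1 + ... + λ_k) / Σ λ:
  k = 1: 19/42 = 0.4524
  k = 2: (19 + 15)/42 = 34/42 = 0.8095
  k = 3: (19 + 15 + 8)/42 = 42/42 = 1

Summary (fraction, with percent):

explained: PC1 0.4524 (45.24%), PC2 0.3571 (35.71%), PC3 0.1905 (19.05%);  cumulative: 0.4524, 0.8095, 1


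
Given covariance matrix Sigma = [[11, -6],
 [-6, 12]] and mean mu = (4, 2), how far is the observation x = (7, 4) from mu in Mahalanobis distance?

Step 1 — centre the observation: (x - mu) = (3, 2).

Step 2 — invert Sigma. det(Sigma) = 11·12 - (-6)² = 96.
  Sigma^{-1} = (1/det) · [[d, -b], [-b, a]] = [[0.125, 0.0625],
 [0.0625, 0.1146]].

Step 3 — form the quadratic (x - mu)^T · Sigma^{-1} · (x - mu):
  Sigma^{-1} · (x - mu) = (0.5, 0.4167).
  (x - mu)^T · [Sigma^{-1} · (x - mu)] = (3)·(0.5) + (2)·(0.4167) = 2.3333.

Step 4 — take square root: d = √(2.3333) ≈ 1.5275.

d(x, mu) = √(2.3333) ≈ 1.5275


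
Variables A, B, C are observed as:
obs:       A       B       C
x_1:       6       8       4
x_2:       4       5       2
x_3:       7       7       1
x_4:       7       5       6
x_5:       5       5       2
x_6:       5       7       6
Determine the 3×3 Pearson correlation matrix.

Step 1 — column means:
  mean(A) = (6 + 4 + 7 + 7 + 5 + 5) / 6 = 34/6 = 5.6667
  mean(B) = (8 + 5 + 7 + 5 + 5 + 7) / 6 = 37/6 = 6.1667
  mean(C) = (4 + 2 + 1 + 6 + 2 + 6) / 6 = 21/6 = 3.5

Step 2 — sample variances and covariances s[i,j] = (1/(n-1)) · Σ_k (x_{k,i} - mean_i) · (x_{k,j} - mean_j), with n-1 = 5:
  s[A,A] = ((0.3333)·(0.3333) + (-1.6667)·(-1.6667) + (1.3333)·(1.3333) + (1.3333)·(1.3333) + (-0.6667)·(-0.6667) + (-0.6667)·(-0.6667)) / 5 = 7.3333/5 = 1.4667
  s[A,B] = ((0.3333)·(1.8333) + (-1.6667)·(-1.1667) + (1.3333)·(0.8333) + (1.3333)·(-1.1667) + (-0.6667)·(-1.1667) + (-0.6667)·(0.8333)) / 5 = 2.3333/5 = 0.4667
  s[A,C] = ((0.3333)·(0.5) + (-1.6667)·(-1.5) + (1.3333)·(-2.5) + (1.3333)·(2.5) + (-0.6667)·(-1.5) + (-0.6667)·(2.5)) / 5 = 2/5 = 0.4
  s[B,B] = ((1.8333)·(1.8333) + (-1.1667)·(-1.1667) + (0.8333)·(0.8333) + (-1.1667)·(-1.1667) + (-1.1667)·(-1.1667) + (0.8333)·(0.8333)) / 5 = 8.8333/5 = 1.7667
  s[B,C] = ((1.8333)·(0.5) + (-1.1667)·(-1.5) + (0.8333)·(-2.5) + (-1.1667)·(2.5) + (-1.1667)·(-1.5) + (0.8333)·(2.5)) / 5 = 1.5/5 = 0.3
  s[C,C] = ((0.5)·(0.5) + (-1.5)·(-1.5) + (-2.5)·(-2.5) + (2.5)·(2.5) + (-1.5)·(-1.5) + (2.5)·(2.5)) / 5 = 23.5/5 = 4.7
  Sample standard deviations s_i = √(s[i,i]):
  s(A) = √(1.4667) = 1.2111
  s(B) = √(1.7667) = 1.3292
  s(C) = √(4.7) = 2.1679

Step 3 — r_{ij} = s_{ij} / (s_i · s_j):
  r[A,A] = 1 (diagonal).
  r[A,B] = 0.4667 / (1.2111 · 1.3292) = 0.4667 / 1.6097 = 0.2899
  r[A,C] = 0.4 / (1.2111 · 2.1679) = 0.4 / 2.6255 = 0.1524
  r[B,B] = 1 (diagonal).
  r[B,C] = 0.3 / (1.3292 · 2.1679) = 0.3 / 2.8816 = 0.1041
  r[C,C] = 1 (diagonal).

R is symmetric with unit diagonal. Assembling:

R = [[1, 0.2899, 0.1524],
 [0.2899, 1, 0.1041],
 [0.1524, 0.1041, 1]]


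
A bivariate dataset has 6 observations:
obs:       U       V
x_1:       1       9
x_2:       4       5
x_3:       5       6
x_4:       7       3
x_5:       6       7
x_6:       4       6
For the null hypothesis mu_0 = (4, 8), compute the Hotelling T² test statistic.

Step 1 — sample mean vector:
  mean(U) = (1 + 4 + 5 + 7 + 6 + 4) / 6 = 27/6 = 4.5
  mean(V) = (9 + 5 + 6 + 3 + 7 + 6) / 6 = 36/6 = 6
  x̄ = (4.5, 6),  deviation x̄ - mu_0 = (4.5, 6) - (4, 8) = (0.5, -2).

Step 2 — sample covariance matrix, S[i,j] = (1/(n-1)) · Σ_k (x_{k,i} - mean_i) · (x_{k,j} - mean_j), divisor n-1 = 5:
  S[U,U] = ((-3.5)·(-3.5) + (-0.5)·(-0.5) + (0.5)·(0.5) + (2.5)·(2.5) + (1.5)·(1.5) + (-0.5)·(-0.5)) / 5 = 21.5/5 = 4.3
  S[U,V] = ((-3.5)·(3) + (-0.5)·(-1) + (0.5)·(0) + (2.5)·(-3) + (1.5)·(1) + (-0.5)·(0)) / 5 = -16/5 = -3.2
  S[V,V] = ((3)·(3) + (-1)·(-1) + (0)·(0) + (-3)·(-3) + (1)·(1) + (0)·(0)) / 5 = 20/5 = 4
  S = [[4.3, -3.2],
 [-3.2, 4]].

Step 3 — invert S. det(S) = 4.3·4 - (-3.2)² = 6.96.
  S^{-1} = (1/det) · [[d, -b], [-b, a]] = [[0.5747, 0.4598],
 [0.4598, 0.6178]].

Step 4 — quadratic form (x̄ - mu_0)^T · S^{-1} · (x̄ - mu_0):
  S^{-1} · (x̄ - mu_0) = (-0.6322, -1.0057),
  (x̄ - mu_0)^T · [...] = (0.5)·(-0.6322) + (-2)·(-1.0057) = 1.6954.

Step 5 — scale by n: T² = 6 · 1.6954 = 10.1724.

T² ≈ 10.1724


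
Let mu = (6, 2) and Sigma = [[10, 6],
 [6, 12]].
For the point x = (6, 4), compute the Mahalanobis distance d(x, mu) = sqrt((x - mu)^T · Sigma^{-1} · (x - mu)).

Step 1 — centre the observation: (x - mu) = (0, 2).

Step 2 — invert Sigma. det(Sigma) = 10·12 - (6)² = 84.
  Sigma^{-1} = (1/det) · [[d, -b], [-b, a]] = [[0.1429, -0.0714],
 [-0.0714, 0.119]].

Step 3 — form the quadratic (x - mu)^T · Sigma^{-1} · (x - mu):
  Sigma^{-1} · (x - mu) = (-0.1429, 0.2381).
  (x - mu)^T · [Sigma^{-1} · (x - mu)] = (0)·(-0.1429) + (2)·(0.2381) = 0.4762.

Step 4 — take square root: d = √(0.4762) ≈ 0.6901.

d(x, mu) = √(0.4762) ≈ 0.6901


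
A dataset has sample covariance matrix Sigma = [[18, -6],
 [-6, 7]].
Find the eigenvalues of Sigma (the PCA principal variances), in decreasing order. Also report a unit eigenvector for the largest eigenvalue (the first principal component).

Step 1 — characteristic polynomial of 2×2 Sigma:
  det(Sigma - λI) = λ² - trace · λ + det = 0.
  trace = 18 + 7 = 25, det = 18·7 - (-6)² = 90.
Step 2 — discriminant:
  Δ = trace² - 4·det = 625 - 360 = 265.
Step 3 — eigenvalues:
  λ = (trace ± √Δ)/2 = (25 ± 16.2788)/2,
  λ_1 = 20.6394,  λ_2 = 4.3606.

Step 4 — unit eigenvector for λ_1: solve (Sigma - λ_1 I)v = 0. First row:
  (18 - 20.6394)·v_x + (-6)·v_y = 0, i.e. (-2.6394)·v_x + (-6)·v_y = 0,
  so v ∝ (b, λ_1 - a) = (-6, 2.6394); multiply by -1 so the first entry is positive: u = (6, -2.6394).
  ||u|| = √((6)² + (-2.6394)²) = √(42.9665) ≈ 6.5549,
  v_1 = u/||u|| ≈ (0.9153, -0.4027) (||v_1|| = 1).

λ_1 = 20.6394,  λ_2 = 4.3606;  v_1 ≈ (0.9153, -0.4027)


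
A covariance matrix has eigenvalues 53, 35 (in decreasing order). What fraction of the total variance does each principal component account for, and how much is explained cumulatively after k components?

Step 1 — total variance = trace(Sigma) = Σ λ_i = 53 + 35 = 88.

Step 2 — fraction explained by component i = λ_i / Σ λ:
  PC1: 53/88 = 0.6023
  PC2: 35/88 = 0.3977

Step 3 — cumulative fraction after k components = (λ_1 + ... + λ_k) / Σ λ:
  k = 1: 53/88 = 0.6023
  k = 2: (53 + 35)/88 = 88/88 = 1

Summary (fraction, with percent):

explained: PC1 0.6023 (60.23%), PC2 0.3977 (39.77%);  cumulative: 0.6023, 1


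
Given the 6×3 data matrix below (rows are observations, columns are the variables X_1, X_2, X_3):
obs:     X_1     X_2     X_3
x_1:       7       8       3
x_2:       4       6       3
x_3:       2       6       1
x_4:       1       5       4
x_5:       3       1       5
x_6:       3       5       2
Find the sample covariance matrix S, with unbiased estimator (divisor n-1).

Step 1 — column means:
  mean(X_1) = (7 + 4 + 2 + 1 + 3 + 3) / 6 = 20/6 = 3.3333
  mean(X_2) = (8 + 6 + 6 + 5 + 1 + 5) / 6 = 31/6 = 5.1667
  mean(X_3) = (3 + 3 + 1 + 4 + 5 + 2) / 6 = 18/6 = 3

Step 2 — sample covariance S[i,j] = (1/(n-1)) · Σ_k (x_{k,i} - mean_i) · (x_{k,j} - mean_j), with n-1 = 5.
  S[X_1,X_1] = ((3.6667)·(3.6667) + (0.6667)·(0.6667) + (-1.3333)·(-1.3333) + (-2.3333)·(-2.3333) + (-0.3333)·(-0.3333) + (-0.3333)·(-0.3333)) / 5 = 21.3333/5 = 4.2667
  S[X_1,X_2] = ((3.6667)·(2.8333) + (0.6667)·(0.8333) + (-1.3333)·(0.8333) + (-2.3333)·(-0.1667) + (-0.3333)·(-4.1667) + (-0.3333)·(-0.1667)) / 5 = 11.6667/5 = 2.3333
  S[X_1,X_3] = ((3.6667)·(0) + (0.6667)·(0) + (-1.3333)·(-2) + (-2.3333)·(1) + (-0.3333)·(2) + (-0.3333)·(-1)) / 5 = 0/5 = 0
  S[X_2,X_2] = ((2.8333)·(2.8333) + (0.8333)·(0.8333) + (0.8333)·(0.8333) + (-0.1667)·(-0.1667) + (-4.1667)·(-4.1667) + (-0.1667)·(-0.1667)) / 5 = 26.8333/5 = 5.3667
  S[X_2,X_3] = ((2.8333)·(0) + (0.8333)·(0) + (0.8333)·(-2) + (-0.1667)·(1) + (-4.1667)·(2) + (-0.1667)·(-1)) / 5 = -10/5 = -2
  S[X_3,X_3] = ((0)·(0) + (0)·(0) + (-2)·(-2) + (1)·(1) + (2)·(2) + (-1)·(-1)) / 5 = 10/5 = 2

S is symmetric (S[j,i] = S[i,j]). Assembling:

S = [[4.2667, 2.3333, 0],
 [2.3333, 5.3667, -2],
 [0, -2, 2]]


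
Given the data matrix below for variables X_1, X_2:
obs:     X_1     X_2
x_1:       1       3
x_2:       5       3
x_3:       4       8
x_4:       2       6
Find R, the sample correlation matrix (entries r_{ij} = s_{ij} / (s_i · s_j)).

Step 1 — column means:
  mean(X_1) = (1 + 5 + 4 + 2) / 4 = 12/4 = 3
  mean(X_2) = (3 + 3 + 8 + 6) / 4 = 20/4 = 5

Step 2 — sample variances and covariances s[i,j] = (1/(n-1)) · Σ_k (x_{k,i} - mean_i) · (x_{k,j} - mean_j), with n-1 = 3:
  s[X_1,X_1] = ((-2)·(-2) + (2)·(2) + (1)·(1) + (-1)·(-1)) / 3 = 10/3 = 3.3333
  s[X_1,X_2] = ((-2)·(-2) + (2)·(-2) + (1)·(3) + (-1)·(1)) / 3 = 2/3 = 0.6667
  s[X_2,X_2] = ((-2)·(-2) + (-2)·(-2) + (3)·(3) + (1)·(1)) / 3 = 18/3 = 6
  Sample standard deviations s_i = √(s[i,i]):
  s(X_1) = √(3.3333) = 1.8257
  s(X_2) = √(6) = 2.4495

Step 3 — r_{ij} = s_{ij} / (s_i · s_j):
  r[X_1,X_1] = 1 (diagonal).
  r[X_1,X_2] = 0.6667 / (1.8257 · 2.4495) = 0.6667 / 4.4721 = 0.1491
  r[X_2,X_2] = 1 (diagonal).

R is symmetric with unit diagonal. Assembling:

R = [[1, 0.1491],
 [0.1491, 1]]


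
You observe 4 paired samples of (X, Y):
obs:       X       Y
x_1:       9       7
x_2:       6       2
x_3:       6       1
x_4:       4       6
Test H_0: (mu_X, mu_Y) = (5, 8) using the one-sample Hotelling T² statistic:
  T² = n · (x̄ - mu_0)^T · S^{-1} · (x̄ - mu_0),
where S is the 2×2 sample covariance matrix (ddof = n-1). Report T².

Step 1 — sample mean vector:
  mean(X) = (9 + 6 + 6 + 4) / 4 = 25/4 = 6.25
  mean(Y) = (7 + 2 + 1 + 6) / 4 = 16/4 = 4
  x̄ = (6.25, 4),  deviation x̄ - mu_0 = (6.25, 4) - (5, 8) = (1.25, -4).

Step 2 — sample covariance matrix, S[i,j] = (1/(n-1)) · Σ_k (x_{k,i} - mean_i) · (x_{k,j} - mean_j), divisor n-1 = 3:
  S[X,X] = ((2.75)·(2.75) + (-0.25)·(-0.25) + (-0.25)·(-0.25) + (-2.25)·(-2.25)) / 3 = 12.75/3 = 4.25
  S[X,Y] = ((2.75)·(3) + (-0.25)·(-2) + (-0.25)·(-3) + (-2.25)·(2)) / 3 = 5/3 = 1.6667
  S[Y,Y] = ((3)·(3) + (-2)·(-2) + (-3)·(-3) + (2)·(2)) / 3 = 26/3 = 8.6667
  S = [[4.25, 1.6667],
 [1.6667, 8.6667]].

Step 3 — invert S. det(S) = 4.25·8.6667 - (1.6667)² = 34.0556.
  S^{-1} = (1/det) · [[d, -b], [-b, a]] = [[0.2545, -0.0489],
 [-0.0489, 0.1248]].

Step 4 — quadratic form (x̄ - mu_0)^T · S^{-1} · (x̄ - mu_0):
  S^{-1} · (x̄ - mu_0) = (0.5139, -0.5604),
  (x̄ - mu_0)^T · [...] = (1.25)·(0.5139) + (-4)·(-0.5604) = 2.8838.

Step 5 — scale by n: T² = 4 · 2.8838 = 11.5351.

T² ≈ 11.5351


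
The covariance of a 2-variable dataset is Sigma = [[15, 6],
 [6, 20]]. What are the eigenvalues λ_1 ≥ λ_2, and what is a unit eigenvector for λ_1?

Step 1 — characteristic polynomial of 2×2 Sigma:
  det(Sigma - λI) = λ² - trace · λ + det = 0.
  trace = 15 + 20 = 35, det = 15·20 - (6)² = 264.
Step 2 — discriminant:
  Δ = trace² - 4·det = 1225 - 1056 = 169.
Step 3 — eigenvalues:
  λ = (trace ± √Δ)/2 = (35 ± 13)/2,
  λ_1 = 24,  λ_2 = 11.

Step 4 — unit eigenvector for λ_1: solve (Sigma - λ_1 I)v = 0. First row:
  (15 - 24)·v_x + (6)·v_y = 0, i.e. (-9)·v_x + (6)·v_y = 0,
  so v ∝ (b, λ_1 - a) = (6, 9) = u.
  ||u|| = √((6)² + (9)²) = √(117) ≈ 10.8167,
  v_1 = u/||u|| ≈ (0.5547, 0.8321) (||v_1|| = 1).

λ_1 = 24,  λ_2 = 11;  v_1 ≈ (0.5547, 0.8321)


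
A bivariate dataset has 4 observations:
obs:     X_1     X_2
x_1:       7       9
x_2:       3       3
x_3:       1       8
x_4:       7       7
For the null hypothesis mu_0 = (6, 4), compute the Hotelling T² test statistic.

Step 1 — sample mean vector:
  mean(X_1) = (7 + 3 + 1 + 7) / 4 = 18/4 = 4.5
  mean(X_2) = (9 + 3 + 8 + 7) / 4 = 27/4 = 6.75
  x̄ = (4.5, 6.75),  deviation x̄ - mu_0 = (4.5, 6.75) - (6, 4) = (-1.5, 2.75).

Step 2 — sample covariance matrix, S[i,j] = (1/(n-1)) · Σ_k (x_{k,i} - mean_i) · (x_{k,j} - mean_j), divisor n-1 = 3:
  S[X_1,X_1] = ((2.5)·(2.5) + (-1.5)·(-1.5) + (-3.5)·(-3.5) + (2.5)·(2.5)) / 3 = 27/3 = 9
  S[X_1,X_2] = ((2.5)·(2.25) + (-1.5)·(-3.75) + (-3.5)·(1.25) + (2.5)·(0.25)) / 3 = 7.5/3 = 2.5
  S[X_2,X_2] = ((2.25)·(2.25) + (-3.75)·(-3.75) + (1.25)·(1.25) + (0.25)·(0.25)) / 3 = 20.75/3 = 6.9167
  S = [[9, 2.5],
 [2.5, 6.9167]].

Step 3 — invert S. det(S) = 9·6.9167 - (2.5)² = 56.
  S^{-1} = (1/det) · [[d, -b], [-b, a]] = [[0.1235, -0.0446],
 [-0.0446, 0.1607]].

Step 4 — quadratic form (x̄ - mu_0)^T · S^{-1} · (x̄ - mu_0):
  S^{-1} · (x̄ - mu_0) = (-0.308, 0.5089),
  (x̄ - mu_0)^T · [...] = (-1.5)·(-0.308) + (2.75)·(0.5089) = 1.8616.

Step 5 — scale by n: T² = 4 · 1.8616 = 7.4464.

T² ≈ 7.4464


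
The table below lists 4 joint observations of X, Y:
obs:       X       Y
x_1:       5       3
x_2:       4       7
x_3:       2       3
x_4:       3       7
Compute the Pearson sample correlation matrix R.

Step 1 — column means:
  mean(X) = (5 + 4 + 2 + 3) / 4 = 14/4 = 3.5
  mean(Y) = (3 + 7 + 3 + 7) / 4 = 20/4 = 5

Step 2 — sample variances and covariances s[i,j] = (1/(n-1)) · Σ_k (x_{k,i} - mean_i) · (x_{k,j} - mean_j), with n-1 = 3:
  s[X,X] = ((1.5)·(1.5) + (0.5)·(0.5) + (-1.5)·(-1.5) + (-0.5)·(-0.5)) / 3 = 5/3 = 1.6667
  s[X,Y] = ((1.5)·(-2) + (0.5)·(2) + (-1.5)·(-2) + (-0.5)·(2)) / 3 = 0/3 = 0
  s[Y,Y] = ((-2)·(-2) + (2)·(2) + (-2)·(-2) + (2)·(2)) / 3 = 16/3 = 5.3333
  Sample standard deviations s_i = √(s[i,i]):
  s(X) = √(1.6667) = 1.291
  s(Y) = √(5.3333) = 2.3094

Step 3 — r_{ij} = s_{ij} / (s_i · s_j):
  r[X,X] = 1 (diagonal).
  r[X,Y] = 0 / (1.291 · 2.3094) = 0 / 2.9814 = 0
  r[Y,Y] = 1 (diagonal).

R is symmetric with unit diagonal. Assembling:

R = [[1, 0],
 [0, 1]]


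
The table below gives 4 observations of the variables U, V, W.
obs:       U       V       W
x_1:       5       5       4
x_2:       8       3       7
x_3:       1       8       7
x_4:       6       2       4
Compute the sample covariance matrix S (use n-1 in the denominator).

Step 1 — column means:
  mean(U) = (5 + 8 + 1 + 6) / 4 = 20/4 = 5
  mean(V) = (5 + 3 + 8 + 2) / 4 = 18/4 = 4.5
  mean(W) = (4 + 7 + 7 + 4) / 4 = 22/4 = 5.5

Step 2 — sample covariance S[i,j] = (1/(n-1)) · Σ_k (x_{k,i} - mean_i) · (x_{k,j} - mean_j), with n-1 = 3.
  S[U,U] = ((0)·(0) + (3)·(3) + (-4)·(-4) + (1)·(1)) / 3 = 26/3 = 8.6667
  S[U,V] = ((0)·(0.5) + (3)·(-1.5) + (-4)·(3.5) + (1)·(-2.5)) / 3 = -21/3 = -7
  S[U,W] = ((0)·(-1.5) + (3)·(1.5) + (-4)·(1.5) + (1)·(-1.5)) / 3 = -3/3 = -1
  S[V,V] = ((0.5)·(0.5) + (-1.5)·(-1.5) + (3.5)·(3.5) + (-2.5)·(-2.5)) / 3 = 21/3 = 7
  S[V,W] = ((0.5)·(-1.5) + (-1.5)·(1.5) + (3.5)·(1.5) + (-2.5)·(-1.5)) / 3 = 6/3 = 2
  S[W,W] = ((-1.5)·(-1.5) + (1.5)·(1.5) + (1.5)·(1.5) + (-1.5)·(-1.5)) / 3 = 9/3 = 3

S is symmetric (S[j,i] = S[i,j]). Assembling:

S = [[8.6667, -7, -1],
 [-7, 7, 2],
 [-1, 2, 3]]


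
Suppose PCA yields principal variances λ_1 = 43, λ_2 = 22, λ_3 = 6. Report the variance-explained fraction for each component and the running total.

Step 1 — total variance = trace(Sigma) = Σ λ_i = 43 + 22 + 6 = 71.

Step 2 — fraction explained by component i = λ_i / Σ λ:
  PC1: 43/71 = 0.6056
  PC2: 22/71 = 0.3099
  PC3: 6/71 = 0.0845

Step 3 — cumulative fraction after k components = (λ_1 + ... + λ_k) / Σ λ:
  k = 1: 43/71 = 0.6056
  k = 2: (43 + 22)/71 = 65/71 = 0.9155
  k = 3: (43 + 22 + 6)/71 = 71/71 = 1

Summary (fraction, with percent):

explained: PC1 0.6056 (60.56%), PC2 0.3099 (30.99%), PC3 0.0845 (8.45%);  cumulative: 0.6056, 0.9155, 1


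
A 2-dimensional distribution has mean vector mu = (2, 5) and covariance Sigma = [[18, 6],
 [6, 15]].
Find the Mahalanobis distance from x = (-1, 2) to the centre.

Step 1 — centre the observation: (x - mu) = (-3, -3).

Step 2 — invert Sigma. det(Sigma) = 18·15 - (6)² = 234.
  Sigma^{-1} = (1/det) · [[d, -b], [-b, a]] = [[0.0641, -0.0256],
 [-0.0256, 0.0769]].

Step 3 — form the quadratic (x - mu)^T · Sigma^{-1} · (x - mu):
  Sigma^{-1} · (x - mu) = (-0.1154, -0.1538).
  (x - mu)^T · [Sigma^{-1} · (x - mu)] = (-3)·(-0.1154) + (-3)·(-0.1538) = 0.8077.

Step 4 — take square root: d = √(0.8077) ≈ 0.8987.

d(x, mu) = √(0.8077) ≈ 0.8987


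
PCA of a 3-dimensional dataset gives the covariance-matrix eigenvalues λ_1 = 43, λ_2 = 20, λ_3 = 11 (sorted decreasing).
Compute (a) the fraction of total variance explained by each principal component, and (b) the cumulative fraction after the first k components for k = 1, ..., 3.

Step 1 — total variance = trace(Sigma) = Σ λ_i = 43 + 20 + 11 = 74.

Step 2 — fraction explained by component i = λ_i / Σ λ:
  PC1: 43/74 = 0.5811
  PC2: 20/74 = 0.2703
  PC3: 11/74 = 0.1486

Step 3 — cumulative fraction after k components = (λ_1 + ... + λ_k) / Σ λ:
  k = 1: 43/74 = 0.5811
  k = 2: (43 + 20)/74 = 63/74 = 0.8514
  k = 3: (43 + 20 + 11)/74 = 74/74 = 1

Summary (fraction, with percent):

explained: PC1 0.5811 (58.11%), PC2 0.2703 (27.03%), PC3 0.1486 (14.86%);  cumulative: 0.5811, 0.8514, 1


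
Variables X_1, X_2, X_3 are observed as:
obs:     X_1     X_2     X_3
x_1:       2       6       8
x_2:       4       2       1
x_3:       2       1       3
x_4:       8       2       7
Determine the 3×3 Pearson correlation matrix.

Step 1 — column means:
  mean(X_1) = (2 + 4 + 2 + 8) / 4 = 16/4 = 4
  mean(X_2) = (6 + 2 + 1 + 2) / 4 = 11/4 = 2.75
  mean(X_3) = (8 + 1 + 3 + 7) / 4 = 19/4 = 4.75

Step 2 — sample variances and covariances s[i,j] = (1/(n-1)) · Σ_k (x_{k,i} - mean_i) · (x_{k,j} - mean_j), with n-1 = 3:
  s[X_1,X_1] = ((-2)·(-2) + (0)·(0) + (-2)·(-2) + (4)·(4)) / 3 = 24/3 = 8
  s[X_1,X_2] = ((-2)·(3.25) + (0)·(-0.75) + (-2)·(-1.75) + (4)·(-0.75)) / 3 = -6/3 = -2
  s[X_1,X_3] = ((-2)·(3.25) + (0)·(-3.75) + (-2)·(-1.75) + (4)·(2.25)) / 3 = 6/3 = 2
  s[X_2,X_2] = ((3.25)·(3.25) + (-0.75)·(-0.75) + (-1.75)·(-1.75) + (-0.75)·(-0.75)) / 3 = 14.75/3 = 4.9167
  s[X_2,X_3] = ((3.25)·(3.25) + (-0.75)·(-3.75) + (-1.75)·(-1.75) + (-0.75)·(2.25)) / 3 = 14.75/3 = 4.9167
  s[X_3,X_3] = ((3.25)·(3.25) + (-3.75)·(-3.75) + (-1.75)·(-1.75) + (2.25)·(2.25)) / 3 = 32.75/3 = 10.9167
  Sample standard deviations s_i = √(s[i,i]):
  s(X_1) = √(8) = 2.8284
  s(X_2) = √(4.9167) = 2.2174
  s(X_3) = √(10.9167) = 3.304

Step 3 — r_{ij} = s_{ij} / (s_i · s_j):
  r[X_1,X_1] = 1 (diagonal).
  r[X_1,X_2] = -2 / (2.8284 · 2.2174) = -2 / 6.2716 = -0.3189
  r[X_1,X_3] = 2 / (2.8284 · 3.304) = 2 / 9.3452 = 0.214
  r[X_2,X_2] = 1 (diagonal).
  r[X_2,X_3] = 4.9167 / (2.2174 · 3.304) = 4.9167 / 7.3262 = 0.6711
  r[X_3,X_3] = 1 (diagonal).

R is symmetric with unit diagonal. Assembling:

R = [[1, -0.3189, 0.214],
 [-0.3189, 1, 0.6711],
 [0.214, 0.6711, 1]]


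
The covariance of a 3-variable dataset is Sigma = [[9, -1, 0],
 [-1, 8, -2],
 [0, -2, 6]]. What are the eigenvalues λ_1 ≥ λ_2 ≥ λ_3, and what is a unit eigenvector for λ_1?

Step 1 — characteristic polynomial p(λ) = det(λI - Sigma) = λ³ - tr·λ² + c_1·λ - det, where tr = trace, c_1 = sum of the principal 2×2 minors, det = det(Sigma):
  tr = 9 + 8 + 6 = 23,
  c_1 = (9·8 - (-1)²) + (9·6 - (0)²) + (8·6 - (-2)²) = 71 + 54 + 44 = 169,
  det = 9·(8·6 - (-2)²) - (-1)·((-1)·6 - (-2)·(0)) + (0)·((-1)·(-2) - 8·(0)) = 9·(44) - (-1)·(-6) + (0)·(2) = 390.
  So p(λ) = λ³ - 23λ² + 169λ - 390.
Step 2 — look for an integer root (rational root theorem: any rational root is an integer divisor of 390). Testing λ = 10:
  p(10) = 1000 - 2300 + 1690 - 390 = 0  ✓
  Dividing out (λ - 10): p(λ) = (λ - 10)(λ² - 13λ + 39).
Step 3 — remaining eigenvalues from the quadratic λ² - 13λ + 39 = 0:
  Δ = 13² - 4·39 = 169 - 156 = 13,  λ = (13 ± √13)/2 = (13 ± 3.6056)/2 ≈ 8.3028 or 4.6972.
  Sorted: λ_1 = 10,  λ_2 = 8.3028,  λ_3 = 4.6972  (check: sum = 23 = tr ✓).

Step 4 — unit eigenvector for λ_1 = 10: v spans the null space of (Sigma - λ_1 I), whose rows are
  r_1 = (-1, -1, 0),  r_2 = (-1, -2, -2),  r_3 = (0, -2, -4).
  v is orthogonal to every row, so take v ∝ r_1 × r_2 = ((-1)·(-2) - (0)·(-2), (0)·(-1) - (-1)·(-2), (-1)·(-2) - (-1)·(-1)) = (2, -2, 1).
  Let u = (2, -2, 1).
  ||u|| = √((2)² + (-2)² + (1)²) = √(9) = 3,  v_1 = u/||u|| ≈ (0.6667, -0.6667, 0.3333) (||v_1|| = 1).

λ_1 = 10,  λ_2 = 8.3028,  λ_3 = 4.6972;  v_1 ≈ (0.6667, -0.6667, 0.3333)


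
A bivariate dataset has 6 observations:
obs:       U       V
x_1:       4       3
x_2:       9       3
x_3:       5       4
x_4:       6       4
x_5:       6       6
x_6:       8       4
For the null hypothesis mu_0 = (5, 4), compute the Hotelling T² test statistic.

Step 1 — sample mean vector:
  mean(U) = (4 + 9 + 5 + 6 + 6 + 8) / 6 = 38/6 = 6.3333
  mean(V) = (3 + 3 + 4 + 4 + 6 + 4) / 6 = 24/6 = 4
  x̄ = (6.3333, 4),  deviation x̄ - mu_0 = (6.3333, 4) - (5, 4) = (1.3333, 0).

Step 2 — sample covariance matrix, S[i,j] = (1/(n-1)) · Σ_k (x_{k,i} - mean_i) · (x_{k,j} - mean_j), divisor n-1 = 5:
  S[U,U] = ((-2.3333)·(-2.3333) + (2.6667)·(2.6667) + (-1.3333)·(-1.3333) + (-0.3333)·(-0.3333) + (-0.3333)·(-0.3333) + (1.6667)·(1.6667)) / 5 = 17.3333/5 = 3.4667
  S[U,V] = ((-2.3333)·(-1) + (2.6667)·(-1) + (-1.3333)·(0) + (-0.3333)·(0) + (-0.3333)·(2) + (1.6667)·(0)) / 5 = -1/5 = -0.2
  S[V,V] = ((-1)·(-1) + (-1)·(-1) + (0)·(0) + (0)·(0) + (2)·(2) + (0)·(0)) / 5 = 6/5 = 1.2
  S = [[3.4667, -0.2],
 [-0.2, 1.2]].

Step 3 — invert S. det(S) = 3.4667·1.2 - (-0.2)² = 4.12.
  S^{-1} = (1/det) · [[d, -b], [-b, a]] = [[0.2913, 0.0485],
 [0.0485, 0.8414]].

Step 4 — quadratic form (x̄ - mu_0)^T · S^{-1} · (x̄ - mu_0):
  S^{-1} · (x̄ - mu_0) = (0.3883, 0.0647),
  (x̄ - mu_0)^T · [...] = (1.3333)·(0.3883) + (0)·(0.0647) = 0.5178.

Step 5 — scale by n: T² = 6 · 0.5178 = 3.1068.

T² ≈ 3.1068


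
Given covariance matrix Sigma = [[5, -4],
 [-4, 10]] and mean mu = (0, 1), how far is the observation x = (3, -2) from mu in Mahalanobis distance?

Step 1 — centre the observation: (x - mu) = (3, -3).

Step 2 — invert Sigma. det(Sigma) = 5·10 - (-4)² = 34.
  Sigma^{-1} = (1/det) · [[d, -b], [-b, a]] = [[0.2941, 0.1176],
 [0.1176, 0.1471]].

Step 3 — form the quadratic (x - mu)^T · Sigma^{-1} · (x - mu):
  Sigma^{-1} · (x - mu) = (0.5294, -0.0882).
  (x - mu)^T · [Sigma^{-1} · (x - mu)] = (3)·(0.5294) + (-3)·(-0.0882) = 1.8529.

Step 4 — take square root: d = √(1.8529) ≈ 1.3612.

d(x, mu) = √(1.8529) ≈ 1.3612


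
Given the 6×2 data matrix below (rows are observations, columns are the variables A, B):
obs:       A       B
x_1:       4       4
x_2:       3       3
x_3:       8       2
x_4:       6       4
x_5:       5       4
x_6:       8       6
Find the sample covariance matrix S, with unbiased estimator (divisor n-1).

Step 1 — column means:
  mean(A) = (4 + 3 + 8 + 6 + 5 + 8) / 6 = 34/6 = 5.6667
  mean(B) = (4 + 3 + 2 + 4 + 4 + 6) / 6 = 23/6 = 3.8333

Step 2 — sample covariance S[i,j] = (1/(n-1)) · Σ_k (x_{k,i} - mean_i) · (x_{k,j} - mean_j), with n-1 = 5.
  S[A,A] = ((-1.6667)·(-1.6667) + (-2.6667)·(-2.6667) + (2.3333)·(2.3333) + (0.3333)·(0.3333) + (-0.6667)·(-0.6667) + (2.3333)·(2.3333)) / 5 = 21.3333/5 = 4.2667
  S[A,B] = ((-1.6667)·(0.1667) + (-2.6667)·(-0.8333) + (2.3333)·(-1.8333) + (0.3333)·(0.1667) + (-0.6667)·(0.1667) + (2.3333)·(2.1667)) / 5 = 2.6667/5 = 0.5333
  S[B,B] = ((0.1667)·(0.1667) + (-0.8333)·(-0.8333) + (-1.8333)·(-1.8333) + (0.1667)·(0.1667) + (0.1667)·(0.1667) + (2.1667)·(2.1667)) / 5 = 8.8333/5 = 1.7667

S is symmetric (S[j,i] = S[i,j]). Assembling:

S = [[4.2667, 0.5333],
 [0.5333, 1.7667]]


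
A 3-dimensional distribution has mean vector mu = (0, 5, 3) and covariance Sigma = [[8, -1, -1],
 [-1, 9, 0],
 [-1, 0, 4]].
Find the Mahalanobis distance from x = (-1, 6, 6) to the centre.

Step 1 — centre the observation: (x - mu) = (-1, 1, 3).

Step 2 — invert Sigma (cofactor / det for 3×3, or solve directly):
  Sigma^{-1} = [[0.1309, 0.0145, 0.0327],
 [0.0145, 0.1127, 0.0036],
 [0.0327, 0.0036, 0.2582]].

Step 3 — form the quadratic (x - mu)^T · Sigma^{-1} · (x - mu):
  Sigma^{-1} · (x - mu) = (-0.0182, 0.1091, 0.7455).
  (x - mu)^T · [Sigma^{-1} · (x - mu)] = (-1)·(-0.0182) + (1)·(0.1091) + (3)·(0.7455) = 2.3636.

Step 4 — take square root: d = √(2.3636) ≈ 1.5374.

d(x, mu) = √(2.3636) ≈ 1.5374


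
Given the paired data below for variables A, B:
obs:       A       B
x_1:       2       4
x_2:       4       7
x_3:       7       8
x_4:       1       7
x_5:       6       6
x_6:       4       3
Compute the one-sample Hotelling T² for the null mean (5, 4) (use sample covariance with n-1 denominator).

Step 1 — sample mean vector:
  mean(A) = (2 + 4 + 7 + 1 + 6 + 4) / 6 = 24/6 = 4
  mean(B) = (4 + 7 + 8 + 7 + 6 + 3) / 6 = 35/6 = 5.8333
  x̄ = (4, 5.8333),  deviation x̄ - mu_0 = (4, 5.8333) - (5, 4) = (-1, 1.8333).

Step 2 — sample covariance matrix, S[i,j] = (1/(n-1)) · Σ_k (x_{k,i} - mean_i) · (x_{k,j} - mean_j), divisor n-1 = 5:
  S[A,A] = ((-2)·(-2) + (0)·(0) + (3)·(3) + (-3)·(-3) + (2)·(2) + (0)·(0)) / 5 = 26/5 = 5.2
  S[A,B] = ((-2)·(-1.8333) + (0)·(1.1667) + (3)·(2.1667) + (-3)·(1.1667) + (2)·(0.1667) + (0)·(-2.8333)) / 5 = 7/5 = 1.4
  S[B,B] = ((-1.8333)·(-1.8333) + (1.1667)·(1.1667) + (2.1667)·(2.1667) + (1.1667)·(1.1667) + (0.1667)·(0.1667) + (-2.8333)·(-2.8333)) / 5 = 18.8333/5 = 3.7667
  S = [[5.2, 1.4],
 [1.4, 3.7667]].

Step 3 — invert S. det(S) = 5.2·3.7667 - (1.4)² = 17.6267.
  S^{-1} = (1/det) · [[d, -b], [-b, a]] = [[0.2137, -0.0794],
 [-0.0794, 0.295]].

Step 4 — quadratic form (x̄ - mu_0)^T · S^{-1} · (x̄ - mu_0):
  S^{-1} · (x̄ - mu_0) = (-0.3593, 0.6203),
  (x̄ - mu_0)^T · [...] = (-1)·(-0.3593) + (1.8333)·(0.6203) = 1.4965.

Step 5 — scale by n: T² = 6 · 1.4965 = 8.9788.

T² ≈ 8.9788


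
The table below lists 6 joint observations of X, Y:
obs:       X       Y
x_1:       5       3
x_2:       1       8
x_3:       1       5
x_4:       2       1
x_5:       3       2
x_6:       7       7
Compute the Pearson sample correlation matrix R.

Step 1 — column means:
  mean(X) = (5 + 1 + 1 + 2 + 3 + 7) / 6 = 19/6 = 3.1667
  mean(Y) = (3 + 8 + 5 + 1 + 2 + 7) / 6 = 26/6 = 4.3333

Step 2 — sample variances and covariances s[i,j] = (1/(n-1)) · Σ_k (x_{k,i} - mean_i) · (x_{k,j} - mean_j), with n-1 = 5:
  s[X,X] = ((1.8333)·(1.8333) + (-2.1667)·(-2.1667) + (-2.1667)·(-2.1667) + (-1.1667)·(-1.1667) + (-0.1667)·(-0.1667) + (3.8333)·(3.8333)) / 5 = 28.8333/5 = 5.7667
  s[X,Y] = ((1.8333)·(-1.3333) + (-2.1667)·(3.6667) + (-2.1667)·(0.6667) + (-1.1667)·(-3.3333) + (-0.1667)·(-2.3333) + (3.8333)·(2.6667)) / 5 = 2.6667/5 = 0.5333
  s[Y,Y] = ((-1.3333)·(-1.3333) + (3.6667)·(3.6667) + (0.6667)·(0.6667) + (-3.3333)·(-3.3333) + (-2.3333)·(-2.3333) + (2.6667)·(2.6667)) / 5 = 39.3333/5 = 7.8667
  Sample standard deviations s_i = √(s[i,i]):
  s(X) = √(5.7667) = 2.4014
  s(Y) = √(7.8667) = 2.8048

Step 3 — r_{ij} = s_{ij} / (s_i · s_j):
  r[X,X] = 1 (diagonal).
  r[X,Y] = 0.5333 / (2.4014 · 2.8048) = 0.5333 / 6.7353 = 0.0792
  r[Y,Y] = 1 (diagonal).

R is symmetric with unit diagonal. Assembling:

R = [[1, 0.0792],
 [0.0792, 1]]
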